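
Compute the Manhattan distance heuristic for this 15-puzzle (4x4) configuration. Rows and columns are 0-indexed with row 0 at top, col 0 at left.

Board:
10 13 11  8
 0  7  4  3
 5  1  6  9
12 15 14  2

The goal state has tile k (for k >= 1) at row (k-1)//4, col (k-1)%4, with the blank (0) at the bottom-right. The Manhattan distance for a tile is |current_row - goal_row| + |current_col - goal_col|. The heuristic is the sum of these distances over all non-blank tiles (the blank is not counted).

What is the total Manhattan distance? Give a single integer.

Answer: 35

Derivation:
Tile 10: at (0,0), goal (2,1), distance |0-2|+|0-1| = 3
Tile 13: at (0,1), goal (3,0), distance |0-3|+|1-0| = 4
Tile 11: at (0,2), goal (2,2), distance |0-2|+|2-2| = 2
Tile 8: at (0,3), goal (1,3), distance |0-1|+|3-3| = 1
Tile 7: at (1,1), goal (1,2), distance |1-1|+|1-2| = 1
Tile 4: at (1,2), goal (0,3), distance |1-0|+|2-3| = 2
Tile 3: at (1,3), goal (0,2), distance |1-0|+|3-2| = 2
Tile 5: at (2,0), goal (1,0), distance |2-1|+|0-0| = 1
Tile 1: at (2,1), goal (0,0), distance |2-0|+|1-0| = 3
Tile 6: at (2,2), goal (1,1), distance |2-1|+|2-1| = 2
Tile 9: at (2,3), goal (2,0), distance |2-2|+|3-0| = 3
Tile 12: at (3,0), goal (2,3), distance |3-2|+|0-3| = 4
Tile 15: at (3,1), goal (3,2), distance |3-3|+|1-2| = 1
Tile 14: at (3,2), goal (3,1), distance |3-3|+|2-1| = 1
Tile 2: at (3,3), goal (0,1), distance |3-0|+|3-1| = 5
Sum: 3 + 4 + 2 + 1 + 1 + 2 + 2 + 1 + 3 + 2 + 3 + 4 + 1 + 1 + 5 = 35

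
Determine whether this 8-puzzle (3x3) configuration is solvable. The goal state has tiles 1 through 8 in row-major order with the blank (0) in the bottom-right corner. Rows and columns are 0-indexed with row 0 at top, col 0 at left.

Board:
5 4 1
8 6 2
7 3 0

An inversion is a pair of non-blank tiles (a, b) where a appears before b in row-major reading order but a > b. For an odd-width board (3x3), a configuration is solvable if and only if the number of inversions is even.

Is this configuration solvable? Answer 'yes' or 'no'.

Answer: yes

Derivation:
Inversions (pairs i<j in row-major order where tile[i] > tile[j] > 0): 14
14 is even, so the puzzle is solvable.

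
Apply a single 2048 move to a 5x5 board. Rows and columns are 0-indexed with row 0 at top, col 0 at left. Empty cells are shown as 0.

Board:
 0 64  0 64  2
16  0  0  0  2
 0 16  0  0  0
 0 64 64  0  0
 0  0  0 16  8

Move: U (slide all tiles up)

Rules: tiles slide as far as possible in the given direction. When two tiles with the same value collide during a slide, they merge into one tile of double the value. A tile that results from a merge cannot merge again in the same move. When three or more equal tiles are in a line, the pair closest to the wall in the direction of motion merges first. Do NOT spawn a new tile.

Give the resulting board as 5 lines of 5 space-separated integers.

Answer: 16 64 64 64  4
 0 16  0 16  8
 0 64  0  0  0
 0  0  0  0  0
 0  0  0  0  0

Derivation:
Slide up:
col 0: [0, 16, 0, 0, 0] -> [16, 0, 0, 0, 0]
col 1: [64, 0, 16, 64, 0] -> [64, 16, 64, 0, 0]
col 2: [0, 0, 0, 64, 0] -> [64, 0, 0, 0, 0]
col 3: [64, 0, 0, 0, 16] -> [64, 16, 0, 0, 0]
col 4: [2, 2, 0, 0, 8] -> [4, 8, 0, 0, 0]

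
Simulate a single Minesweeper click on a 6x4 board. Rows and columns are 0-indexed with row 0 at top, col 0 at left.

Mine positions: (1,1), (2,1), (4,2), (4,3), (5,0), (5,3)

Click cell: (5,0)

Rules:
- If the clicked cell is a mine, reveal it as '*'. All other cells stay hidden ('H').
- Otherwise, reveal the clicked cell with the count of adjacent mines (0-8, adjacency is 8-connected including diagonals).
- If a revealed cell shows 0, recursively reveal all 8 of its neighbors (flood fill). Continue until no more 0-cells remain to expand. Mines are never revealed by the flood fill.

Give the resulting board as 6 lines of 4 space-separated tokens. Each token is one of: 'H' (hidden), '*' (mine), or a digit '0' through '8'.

H H H H
H H H H
H H H H
H H H H
H H H H
* H H H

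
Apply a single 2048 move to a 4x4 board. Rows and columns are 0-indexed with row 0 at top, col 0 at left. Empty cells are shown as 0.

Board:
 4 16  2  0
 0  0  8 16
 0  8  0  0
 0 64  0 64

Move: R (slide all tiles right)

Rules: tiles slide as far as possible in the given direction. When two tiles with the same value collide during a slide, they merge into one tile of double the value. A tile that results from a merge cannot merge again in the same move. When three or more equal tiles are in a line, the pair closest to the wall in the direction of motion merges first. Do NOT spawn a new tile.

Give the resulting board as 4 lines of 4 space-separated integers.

Answer:   0   4  16   2
  0   0   8  16
  0   0   0   8
  0   0   0 128

Derivation:
Slide right:
row 0: [4, 16, 2, 0] -> [0, 4, 16, 2]
row 1: [0, 0, 8, 16] -> [0, 0, 8, 16]
row 2: [0, 8, 0, 0] -> [0, 0, 0, 8]
row 3: [0, 64, 0, 64] -> [0, 0, 0, 128]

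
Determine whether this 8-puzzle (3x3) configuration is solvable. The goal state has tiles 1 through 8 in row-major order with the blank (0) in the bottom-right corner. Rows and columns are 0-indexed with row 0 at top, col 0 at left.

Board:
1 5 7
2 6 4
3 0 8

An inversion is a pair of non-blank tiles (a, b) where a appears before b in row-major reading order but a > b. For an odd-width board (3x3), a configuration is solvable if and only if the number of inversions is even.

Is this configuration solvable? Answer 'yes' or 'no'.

Answer: yes

Derivation:
Inversions (pairs i<j in row-major order where tile[i] > tile[j] > 0): 10
10 is even, so the puzzle is solvable.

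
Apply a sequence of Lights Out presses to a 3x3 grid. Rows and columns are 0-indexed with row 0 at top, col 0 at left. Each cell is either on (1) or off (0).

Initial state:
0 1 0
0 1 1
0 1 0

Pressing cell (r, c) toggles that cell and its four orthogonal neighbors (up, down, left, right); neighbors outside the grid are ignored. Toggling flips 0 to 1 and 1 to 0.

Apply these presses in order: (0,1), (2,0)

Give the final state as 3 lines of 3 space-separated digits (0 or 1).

Answer: 1 0 1
1 0 1
1 0 0

Derivation:
After press 1 at (0,1):
1 0 1
0 0 1
0 1 0

After press 2 at (2,0):
1 0 1
1 0 1
1 0 0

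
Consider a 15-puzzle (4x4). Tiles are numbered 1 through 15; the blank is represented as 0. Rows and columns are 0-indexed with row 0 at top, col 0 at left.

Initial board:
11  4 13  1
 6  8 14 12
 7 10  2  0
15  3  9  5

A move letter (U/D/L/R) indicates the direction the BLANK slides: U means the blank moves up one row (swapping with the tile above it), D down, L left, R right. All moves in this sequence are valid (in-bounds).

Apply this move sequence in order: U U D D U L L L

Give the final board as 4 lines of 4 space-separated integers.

After move 1 (U):
11  4 13  1
 6  8 14  0
 7 10  2 12
15  3  9  5

After move 2 (U):
11  4 13  0
 6  8 14  1
 7 10  2 12
15  3  9  5

After move 3 (D):
11  4 13  1
 6  8 14  0
 7 10  2 12
15  3  9  5

After move 4 (D):
11  4 13  1
 6  8 14 12
 7 10  2  0
15  3  9  5

After move 5 (U):
11  4 13  1
 6  8 14  0
 7 10  2 12
15  3  9  5

After move 6 (L):
11  4 13  1
 6  8  0 14
 7 10  2 12
15  3  9  5

After move 7 (L):
11  4 13  1
 6  0  8 14
 7 10  2 12
15  3  9  5

After move 8 (L):
11  4 13  1
 0  6  8 14
 7 10  2 12
15  3  9  5

Answer: 11  4 13  1
 0  6  8 14
 7 10  2 12
15  3  9  5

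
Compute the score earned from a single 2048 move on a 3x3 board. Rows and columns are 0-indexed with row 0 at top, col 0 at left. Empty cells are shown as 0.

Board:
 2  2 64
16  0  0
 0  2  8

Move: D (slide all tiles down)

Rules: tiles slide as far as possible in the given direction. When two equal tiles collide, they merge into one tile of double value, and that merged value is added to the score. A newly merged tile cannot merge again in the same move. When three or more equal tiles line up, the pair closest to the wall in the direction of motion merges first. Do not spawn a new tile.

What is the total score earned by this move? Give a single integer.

Answer: 4

Derivation:
Slide down:
col 0: [2, 16, 0] -> [0, 2, 16]  score +0 (running 0)
col 1: [2, 0, 2] -> [0, 0, 4]  score +4 (running 4)
col 2: [64, 0, 8] -> [0, 64, 8]  score +0 (running 4)
Board after move:
 0  0  0
 2  0 64
16  4  8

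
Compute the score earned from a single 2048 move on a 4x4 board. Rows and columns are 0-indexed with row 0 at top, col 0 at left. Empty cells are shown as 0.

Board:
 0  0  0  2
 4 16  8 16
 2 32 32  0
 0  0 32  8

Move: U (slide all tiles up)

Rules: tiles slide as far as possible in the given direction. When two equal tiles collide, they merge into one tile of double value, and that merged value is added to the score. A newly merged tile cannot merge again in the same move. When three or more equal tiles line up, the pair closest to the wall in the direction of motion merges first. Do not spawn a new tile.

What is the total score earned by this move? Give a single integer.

Slide up:
col 0: [0, 4, 2, 0] -> [4, 2, 0, 0]  score +0 (running 0)
col 1: [0, 16, 32, 0] -> [16, 32, 0, 0]  score +0 (running 0)
col 2: [0, 8, 32, 32] -> [8, 64, 0, 0]  score +64 (running 64)
col 3: [2, 16, 0, 8] -> [2, 16, 8, 0]  score +0 (running 64)
Board after move:
 4 16  8  2
 2 32 64 16
 0  0  0  8
 0  0  0  0

Answer: 64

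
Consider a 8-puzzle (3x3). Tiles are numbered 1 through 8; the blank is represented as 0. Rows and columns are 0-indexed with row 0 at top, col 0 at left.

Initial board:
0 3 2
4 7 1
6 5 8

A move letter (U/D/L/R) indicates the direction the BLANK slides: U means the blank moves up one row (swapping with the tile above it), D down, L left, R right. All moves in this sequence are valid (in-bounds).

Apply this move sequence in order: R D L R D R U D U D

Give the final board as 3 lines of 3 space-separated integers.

After move 1 (R):
3 0 2
4 7 1
6 5 8

After move 2 (D):
3 7 2
4 0 1
6 5 8

After move 3 (L):
3 7 2
0 4 1
6 5 8

After move 4 (R):
3 7 2
4 0 1
6 5 8

After move 5 (D):
3 7 2
4 5 1
6 0 8

After move 6 (R):
3 7 2
4 5 1
6 8 0

After move 7 (U):
3 7 2
4 5 0
6 8 1

After move 8 (D):
3 7 2
4 5 1
6 8 0

After move 9 (U):
3 7 2
4 5 0
6 8 1

After move 10 (D):
3 7 2
4 5 1
6 8 0

Answer: 3 7 2
4 5 1
6 8 0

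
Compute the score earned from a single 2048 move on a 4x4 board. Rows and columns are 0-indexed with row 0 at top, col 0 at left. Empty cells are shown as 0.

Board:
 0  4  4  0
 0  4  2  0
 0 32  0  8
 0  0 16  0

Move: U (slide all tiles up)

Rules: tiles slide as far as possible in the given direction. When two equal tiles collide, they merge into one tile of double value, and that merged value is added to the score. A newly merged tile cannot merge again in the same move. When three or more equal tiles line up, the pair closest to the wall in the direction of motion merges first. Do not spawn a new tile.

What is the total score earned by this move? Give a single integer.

Answer: 8

Derivation:
Slide up:
col 0: [0, 0, 0, 0] -> [0, 0, 0, 0]  score +0 (running 0)
col 1: [4, 4, 32, 0] -> [8, 32, 0, 0]  score +8 (running 8)
col 2: [4, 2, 0, 16] -> [4, 2, 16, 0]  score +0 (running 8)
col 3: [0, 0, 8, 0] -> [8, 0, 0, 0]  score +0 (running 8)
Board after move:
 0  8  4  8
 0 32  2  0
 0  0 16  0
 0  0  0  0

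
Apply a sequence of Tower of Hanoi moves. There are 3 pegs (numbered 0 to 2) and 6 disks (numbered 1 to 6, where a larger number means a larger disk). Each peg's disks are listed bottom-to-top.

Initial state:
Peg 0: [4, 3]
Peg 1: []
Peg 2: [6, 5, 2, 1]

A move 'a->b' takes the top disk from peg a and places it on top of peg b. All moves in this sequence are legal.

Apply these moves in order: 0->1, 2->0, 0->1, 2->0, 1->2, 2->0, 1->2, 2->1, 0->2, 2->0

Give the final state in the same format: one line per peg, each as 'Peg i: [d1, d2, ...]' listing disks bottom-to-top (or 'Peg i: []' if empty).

After move 1 (0->1):
Peg 0: [4]
Peg 1: [3]
Peg 2: [6, 5, 2, 1]

After move 2 (2->0):
Peg 0: [4, 1]
Peg 1: [3]
Peg 2: [6, 5, 2]

After move 3 (0->1):
Peg 0: [4]
Peg 1: [3, 1]
Peg 2: [6, 5, 2]

After move 4 (2->0):
Peg 0: [4, 2]
Peg 1: [3, 1]
Peg 2: [6, 5]

After move 5 (1->2):
Peg 0: [4, 2]
Peg 1: [3]
Peg 2: [6, 5, 1]

After move 6 (2->0):
Peg 0: [4, 2, 1]
Peg 1: [3]
Peg 2: [6, 5]

After move 7 (1->2):
Peg 0: [4, 2, 1]
Peg 1: []
Peg 2: [6, 5, 3]

After move 8 (2->1):
Peg 0: [4, 2, 1]
Peg 1: [3]
Peg 2: [6, 5]

After move 9 (0->2):
Peg 0: [4, 2]
Peg 1: [3]
Peg 2: [6, 5, 1]

After move 10 (2->0):
Peg 0: [4, 2, 1]
Peg 1: [3]
Peg 2: [6, 5]

Answer: Peg 0: [4, 2, 1]
Peg 1: [3]
Peg 2: [6, 5]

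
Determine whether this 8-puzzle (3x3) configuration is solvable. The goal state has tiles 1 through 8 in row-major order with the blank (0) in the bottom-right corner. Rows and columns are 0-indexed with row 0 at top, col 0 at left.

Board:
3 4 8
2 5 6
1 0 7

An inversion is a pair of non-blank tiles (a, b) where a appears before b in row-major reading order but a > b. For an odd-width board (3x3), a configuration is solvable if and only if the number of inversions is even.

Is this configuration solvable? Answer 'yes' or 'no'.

Answer: yes

Derivation:
Inversions (pairs i<j in row-major order where tile[i] > tile[j] > 0): 12
12 is even, so the puzzle is solvable.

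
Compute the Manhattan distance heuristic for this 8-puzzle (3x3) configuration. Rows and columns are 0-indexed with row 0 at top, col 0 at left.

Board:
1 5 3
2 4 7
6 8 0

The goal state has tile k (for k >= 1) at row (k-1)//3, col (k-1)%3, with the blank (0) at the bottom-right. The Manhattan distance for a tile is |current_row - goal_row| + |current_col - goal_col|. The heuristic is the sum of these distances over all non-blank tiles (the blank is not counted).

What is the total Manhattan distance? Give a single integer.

Tile 1: at (0,0), goal (0,0), distance |0-0|+|0-0| = 0
Tile 5: at (0,1), goal (1,1), distance |0-1|+|1-1| = 1
Tile 3: at (0,2), goal (0,2), distance |0-0|+|2-2| = 0
Tile 2: at (1,0), goal (0,1), distance |1-0|+|0-1| = 2
Tile 4: at (1,1), goal (1,0), distance |1-1|+|1-0| = 1
Tile 7: at (1,2), goal (2,0), distance |1-2|+|2-0| = 3
Tile 6: at (2,0), goal (1,2), distance |2-1|+|0-2| = 3
Tile 8: at (2,1), goal (2,1), distance |2-2|+|1-1| = 0
Sum: 0 + 1 + 0 + 2 + 1 + 3 + 3 + 0 = 10

Answer: 10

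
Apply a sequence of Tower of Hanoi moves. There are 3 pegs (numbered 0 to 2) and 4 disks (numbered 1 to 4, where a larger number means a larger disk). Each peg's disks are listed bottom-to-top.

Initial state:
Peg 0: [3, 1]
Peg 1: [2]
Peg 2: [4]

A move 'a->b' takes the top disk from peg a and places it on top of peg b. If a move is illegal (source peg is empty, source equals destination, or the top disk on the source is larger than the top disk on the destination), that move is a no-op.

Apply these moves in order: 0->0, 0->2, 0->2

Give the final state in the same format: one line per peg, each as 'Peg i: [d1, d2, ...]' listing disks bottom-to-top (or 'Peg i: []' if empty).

Answer: Peg 0: [3]
Peg 1: [2]
Peg 2: [4, 1]

Derivation:
After move 1 (0->0):
Peg 0: [3, 1]
Peg 1: [2]
Peg 2: [4]

After move 2 (0->2):
Peg 0: [3]
Peg 1: [2]
Peg 2: [4, 1]

After move 3 (0->2):
Peg 0: [3]
Peg 1: [2]
Peg 2: [4, 1]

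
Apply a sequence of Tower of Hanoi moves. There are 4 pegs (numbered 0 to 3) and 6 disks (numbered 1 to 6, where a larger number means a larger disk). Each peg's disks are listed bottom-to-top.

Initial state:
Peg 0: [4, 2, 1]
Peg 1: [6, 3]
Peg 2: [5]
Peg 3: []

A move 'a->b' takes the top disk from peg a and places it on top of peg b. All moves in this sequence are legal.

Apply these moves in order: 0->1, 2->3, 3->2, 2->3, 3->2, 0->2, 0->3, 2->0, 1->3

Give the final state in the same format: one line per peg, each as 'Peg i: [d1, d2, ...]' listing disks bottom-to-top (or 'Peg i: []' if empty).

Answer: Peg 0: [2]
Peg 1: [6, 3]
Peg 2: [5]
Peg 3: [4, 1]

Derivation:
After move 1 (0->1):
Peg 0: [4, 2]
Peg 1: [6, 3, 1]
Peg 2: [5]
Peg 3: []

After move 2 (2->3):
Peg 0: [4, 2]
Peg 1: [6, 3, 1]
Peg 2: []
Peg 3: [5]

After move 3 (3->2):
Peg 0: [4, 2]
Peg 1: [6, 3, 1]
Peg 2: [5]
Peg 3: []

After move 4 (2->3):
Peg 0: [4, 2]
Peg 1: [6, 3, 1]
Peg 2: []
Peg 3: [5]

After move 5 (3->2):
Peg 0: [4, 2]
Peg 1: [6, 3, 1]
Peg 2: [5]
Peg 3: []

After move 6 (0->2):
Peg 0: [4]
Peg 1: [6, 3, 1]
Peg 2: [5, 2]
Peg 3: []

After move 7 (0->3):
Peg 0: []
Peg 1: [6, 3, 1]
Peg 2: [5, 2]
Peg 3: [4]

After move 8 (2->0):
Peg 0: [2]
Peg 1: [6, 3, 1]
Peg 2: [5]
Peg 3: [4]

After move 9 (1->3):
Peg 0: [2]
Peg 1: [6, 3]
Peg 2: [5]
Peg 3: [4, 1]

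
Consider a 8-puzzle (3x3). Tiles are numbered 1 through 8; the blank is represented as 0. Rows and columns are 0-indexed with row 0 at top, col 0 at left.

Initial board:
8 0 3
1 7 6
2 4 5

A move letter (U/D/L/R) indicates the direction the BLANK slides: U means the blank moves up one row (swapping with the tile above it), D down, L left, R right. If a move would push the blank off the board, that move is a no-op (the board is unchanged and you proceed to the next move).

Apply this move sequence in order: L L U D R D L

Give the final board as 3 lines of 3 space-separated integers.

After move 1 (L):
0 8 3
1 7 6
2 4 5

After move 2 (L):
0 8 3
1 7 6
2 4 5

After move 3 (U):
0 8 3
1 7 6
2 4 5

After move 4 (D):
1 8 3
0 7 6
2 4 5

After move 5 (R):
1 8 3
7 0 6
2 4 5

After move 6 (D):
1 8 3
7 4 6
2 0 5

After move 7 (L):
1 8 3
7 4 6
0 2 5

Answer: 1 8 3
7 4 6
0 2 5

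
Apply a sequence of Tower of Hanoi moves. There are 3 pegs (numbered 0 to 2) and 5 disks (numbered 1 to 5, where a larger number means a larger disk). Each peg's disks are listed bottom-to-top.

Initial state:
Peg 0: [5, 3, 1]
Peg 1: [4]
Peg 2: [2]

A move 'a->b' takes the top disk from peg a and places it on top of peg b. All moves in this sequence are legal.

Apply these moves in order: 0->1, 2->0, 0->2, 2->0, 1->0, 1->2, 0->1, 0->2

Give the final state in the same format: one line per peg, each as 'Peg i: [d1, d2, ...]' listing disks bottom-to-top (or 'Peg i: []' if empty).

Answer: Peg 0: [5, 3]
Peg 1: [1]
Peg 2: [4, 2]

Derivation:
After move 1 (0->1):
Peg 0: [5, 3]
Peg 1: [4, 1]
Peg 2: [2]

After move 2 (2->0):
Peg 0: [5, 3, 2]
Peg 1: [4, 1]
Peg 2: []

After move 3 (0->2):
Peg 0: [5, 3]
Peg 1: [4, 1]
Peg 2: [2]

After move 4 (2->0):
Peg 0: [5, 3, 2]
Peg 1: [4, 1]
Peg 2: []

After move 5 (1->0):
Peg 0: [5, 3, 2, 1]
Peg 1: [4]
Peg 2: []

After move 6 (1->2):
Peg 0: [5, 3, 2, 1]
Peg 1: []
Peg 2: [4]

After move 7 (0->1):
Peg 0: [5, 3, 2]
Peg 1: [1]
Peg 2: [4]

After move 8 (0->2):
Peg 0: [5, 3]
Peg 1: [1]
Peg 2: [4, 2]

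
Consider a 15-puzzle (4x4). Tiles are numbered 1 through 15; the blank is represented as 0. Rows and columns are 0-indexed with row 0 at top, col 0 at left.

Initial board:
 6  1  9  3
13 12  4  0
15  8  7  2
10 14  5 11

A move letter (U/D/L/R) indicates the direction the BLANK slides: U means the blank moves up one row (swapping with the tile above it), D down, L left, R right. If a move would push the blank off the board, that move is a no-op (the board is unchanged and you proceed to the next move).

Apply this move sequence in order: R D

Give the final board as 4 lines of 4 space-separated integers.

After move 1 (R):
 6  1  9  3
13 12  4  0
15  8  7  2
10 14  5 11

After move 2 (D):
 6  1  9  3
13 12  4  2
15  8  7  0
10 14  5 11

Answer:  6  1  9  3
13 12  4  2
15  8  7  0
10 14  5 11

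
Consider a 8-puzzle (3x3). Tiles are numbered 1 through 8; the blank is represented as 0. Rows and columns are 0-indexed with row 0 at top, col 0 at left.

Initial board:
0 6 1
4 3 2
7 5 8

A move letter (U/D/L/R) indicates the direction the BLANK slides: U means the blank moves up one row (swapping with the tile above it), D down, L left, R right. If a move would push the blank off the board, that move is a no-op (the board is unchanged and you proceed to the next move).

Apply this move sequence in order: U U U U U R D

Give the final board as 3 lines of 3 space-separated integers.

Answer: 6 3 1
4 0 2
7 5 8

Derivation:
After move 1 (U):
0 6 1
4 3 2
7 5 8

After move 2 (U):
0 6 1
4 3 2
7 5 8

After move 3 (U):
0 6 1
4 3 2
7 5 8

After move 4 (U):
0 6 1
4 3 2
7 5 8

After move 5 (U):
0 6 1
4 3 2
7 5 8

After move 6 (R):
6 0 1
4 3 2
7 5 8

After move 7 (D):
6 3 1
4 0 2
7 5 8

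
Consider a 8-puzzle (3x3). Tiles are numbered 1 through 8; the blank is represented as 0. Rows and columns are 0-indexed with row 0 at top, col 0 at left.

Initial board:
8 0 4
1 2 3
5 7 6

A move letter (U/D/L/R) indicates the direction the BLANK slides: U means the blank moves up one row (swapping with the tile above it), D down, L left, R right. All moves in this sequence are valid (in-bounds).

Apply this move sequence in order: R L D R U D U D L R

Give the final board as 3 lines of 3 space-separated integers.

Answer: 8 2 4
1 3 0
5 7 6

Derivation:
After move 1 (R):
8 4 0
1 2 3
5 7 6

After move 2 (L):
8 0 4
1 2 3
5 7 6

After move 3 (D):
8 2 4
1 0 3
5 7 6

After move 4 (R):
8 2 4
1 3 0
5 7 6

After move 5 (U):
8 2 0
1 3 4
5 7 6

After move 6 (D):
8 2 4
1 3 0
5 7 6

After move 7 (U):
8 2 0
1 3 4
5 7 6

After move 8 (D):
8 2 4
1 3 0
5 7 6

After move 9 (L):
8 2 4
1 0 3
5 7 6

After move 10 (R):
8 2 4
1 3 0
5 7 6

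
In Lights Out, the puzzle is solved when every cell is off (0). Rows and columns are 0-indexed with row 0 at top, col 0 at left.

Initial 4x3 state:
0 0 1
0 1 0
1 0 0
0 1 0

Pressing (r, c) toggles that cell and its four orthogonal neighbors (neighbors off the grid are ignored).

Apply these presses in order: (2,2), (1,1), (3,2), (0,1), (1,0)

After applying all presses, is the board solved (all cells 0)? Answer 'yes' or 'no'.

After press 1 at (2,2):
0 0 1
0 1 1
1 1 1
0 1 1

After press 2 at (1,1):
0 1 1
1 0 0
1 0 1
0 1 1

After press 3 at (3,2):
0 1 1
1 0 0
1 0 0
0 0 0

After press 4 at (0,1):
1 0 0
1 1 0
1 0 0
0 0 0

After press 5 at (1,0):
0 0 0
0 0 0
0 0 0
0 0 0

Lights still on: 0

Answer: yes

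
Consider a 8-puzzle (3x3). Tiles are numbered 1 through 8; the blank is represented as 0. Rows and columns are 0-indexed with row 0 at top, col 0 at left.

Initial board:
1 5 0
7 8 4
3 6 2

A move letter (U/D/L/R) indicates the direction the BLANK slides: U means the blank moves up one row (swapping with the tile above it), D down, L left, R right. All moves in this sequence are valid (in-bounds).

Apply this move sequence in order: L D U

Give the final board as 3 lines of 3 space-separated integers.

Answer: 1 0 5
7 8 4
3 6 2

Derivation:
After move 1 (L):
1 0 5
7 8 4
3 6 2

After move 2 (D):
1 8 5
7 0 4
3 6 2

After move 3 (U):
1 0 5
7 8 4
3 6 2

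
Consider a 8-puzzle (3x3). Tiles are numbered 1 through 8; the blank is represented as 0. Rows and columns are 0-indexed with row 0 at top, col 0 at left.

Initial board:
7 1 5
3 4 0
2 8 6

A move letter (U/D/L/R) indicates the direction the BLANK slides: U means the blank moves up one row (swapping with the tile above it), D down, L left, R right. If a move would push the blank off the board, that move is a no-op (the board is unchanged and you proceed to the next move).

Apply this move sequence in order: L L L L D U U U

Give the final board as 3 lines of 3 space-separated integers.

Answer: 0 1 5
7 3 4
2 8 6

Derivation:
After move 1 (L):
7 1 5
3 0 4
2 8 6

After move 2 (L):
7 1 5
0 3 4
2 8 6

After move 3 (L):
7 1 5
0 3 4
2 8 6

After move 4 (L):
7 1 5
0 3 4
2 8 6

After move 5 (D):
7 1 5
2 3 4
0 8 6

After move 6 (U):
7 1 5
0 3 4
2 8 6

After move 7 (U):
0 1 5
7 3 4
2 8 6

After move 8 (U):
0 1 5
7 3 4
2 8 6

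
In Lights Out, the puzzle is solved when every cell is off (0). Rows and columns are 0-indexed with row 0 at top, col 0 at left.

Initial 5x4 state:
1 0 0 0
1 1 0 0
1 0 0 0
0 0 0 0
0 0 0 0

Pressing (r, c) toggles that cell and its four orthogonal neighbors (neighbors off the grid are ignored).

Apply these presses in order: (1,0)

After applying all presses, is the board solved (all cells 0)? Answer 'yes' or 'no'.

Answer: yes

Derivation:
After press 1 at (1,0):
0 0 0 0
0 0 0 0
0 0 0 0
0 0 0 0
0 0 0 0

Lights still on: 0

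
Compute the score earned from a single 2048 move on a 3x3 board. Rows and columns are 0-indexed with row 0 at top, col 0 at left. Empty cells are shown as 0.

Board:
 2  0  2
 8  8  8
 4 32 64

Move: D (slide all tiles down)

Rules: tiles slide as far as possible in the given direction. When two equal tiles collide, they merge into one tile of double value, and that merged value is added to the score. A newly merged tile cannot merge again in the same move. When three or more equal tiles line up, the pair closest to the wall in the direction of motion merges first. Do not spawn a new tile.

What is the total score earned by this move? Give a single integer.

Answer: 0

Derivation:
Slide down:
col 0: [2, 8, 4] -> [2, 8, 4]  score +0 (running 0)
col 1: [0, 8, 32] -> [0, 8, 32]  score +0 (running 0)
col 2: [2, 8, 64] -> [2, 8, 64]  score +0 (running 0)
Board after move:
 2  0  2
 8  8  8
 4 32 64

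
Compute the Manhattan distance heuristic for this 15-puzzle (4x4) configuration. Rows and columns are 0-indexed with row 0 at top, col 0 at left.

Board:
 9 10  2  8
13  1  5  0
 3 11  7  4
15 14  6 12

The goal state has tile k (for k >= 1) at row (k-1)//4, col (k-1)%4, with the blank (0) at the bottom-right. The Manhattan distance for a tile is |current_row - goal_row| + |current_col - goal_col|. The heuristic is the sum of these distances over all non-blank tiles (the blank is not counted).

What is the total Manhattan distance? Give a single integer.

Answer: 26

Derivation:
Tile 9: at (0,0), goal (2,0), distance |0-2|+|0-0| = 2
Tile 10: at (0,1), goal (2,1), distance |0-2|+|1-1| = 2
Tile 2: at (0,2), goal (0,1), distance |0-0|+|2-1| = 1
Tile 8: at (0,3), goal (1,3), distance |0-1|+|3-3| = 1
Tile 13: at (1,0), goal (3,0), distance |1-3|+|0-0| = 2
Tile 1: at (1,1), goal (0,0), distance |1-0|+|1-0| = 2
Tile 5: at (1,2), goal (1,0), distance |1-1|+|2-0| = 2
Tile 3: at (2,0), goal (0,2), distance |2-0|+|0-2| = 4
Tile 11: at (2,1), goal (2,2), distance |2-2|+|1-2| = 1
Tile 7: at (2,2), goal (1,2), distance |2-1|+|2-2| = 1
Tile 4: at (2,3), goal (0,3), distance |2-0|+|3-3| = 2
Tile 15: at (3,0), goal (3,2), distance |3-3|+|0-2| = 2
Tile 14: at (3,1), goal (3,1), distance |3-3|+|1-1| = 0
Tile 6: at (3,2), goal (1,1), distance |3-1|+|2-1| = 3
Tile 12: at (3,3), goal (2,3), distance |3-2|+|3-3| = 1
Sum: 2 + 2 + 1 + 1 + 2 + 2 + 2 + 4 + 1 + 1 + 2 + 2 + 0 + 3 + 1 = 26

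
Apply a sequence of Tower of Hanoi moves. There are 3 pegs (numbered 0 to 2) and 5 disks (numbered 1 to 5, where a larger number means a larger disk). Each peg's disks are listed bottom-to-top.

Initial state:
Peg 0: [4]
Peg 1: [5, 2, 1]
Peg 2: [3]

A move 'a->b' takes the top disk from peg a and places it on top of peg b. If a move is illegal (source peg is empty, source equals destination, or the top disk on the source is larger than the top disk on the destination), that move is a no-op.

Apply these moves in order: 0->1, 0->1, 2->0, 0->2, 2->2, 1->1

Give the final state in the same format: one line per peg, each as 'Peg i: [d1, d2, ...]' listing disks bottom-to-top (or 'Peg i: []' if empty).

Answer: Peg 0: [4]
Peg 1: [5, 2, 1]
Peg 2: [3]

Derivation:
After move 1 (0->1):
Peg 0: [4]
Peg 1: [5, 2, 1]
Peg 2: [3]

After move 2 (0->1):
Peg 0: [4]
Peg 1: [5, 2, 1]
Peg 2: [3]

After move 3 (2->0):
Peg 0: [4, 3]
Peg 1: [5, 2, 1]
Peg 2: []

After move 4 (0->2):
Peg 0: [4]
Peg 1: [5, 2, 1]
Peg 2: [3]

After move 5 (2->2):
Peg 0: [4]
Peg 1: [5, 2, 1]
Peg 2: [3]

After move 6 (1->1):
Peg 0: [4]
Peg 1: [5, 2, 1]
Peg 2: [3]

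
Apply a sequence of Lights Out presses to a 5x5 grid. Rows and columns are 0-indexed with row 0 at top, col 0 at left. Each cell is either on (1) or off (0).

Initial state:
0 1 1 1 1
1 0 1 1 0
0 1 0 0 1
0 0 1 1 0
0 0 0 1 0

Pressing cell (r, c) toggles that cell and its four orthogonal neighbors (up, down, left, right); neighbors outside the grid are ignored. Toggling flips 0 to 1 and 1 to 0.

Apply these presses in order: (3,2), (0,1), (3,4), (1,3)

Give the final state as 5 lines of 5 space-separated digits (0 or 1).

After press 1 at (3,2):
0 1 1 1 1
1 0 1 1 0
0 1 1 0 1
0 1 0 0 0
0 0 1 1 0

After press 2 at (0,1):
1 0 0 1 1
1 1 1 1 0
0 1 1 0 1
0 1 0 0 0
0 0 1 1 0

After press 3 at (3,4):
1 0 0 1 1
1 1 1 1 0
0 1 1 0 0
0 1 0 1 1
0 0 1 1 1

After press 4 at (1,3):
1 0 0 0 1
1 1 0 0 1
0 1 1 1 0
0 1 0 1 1
0 0 1 1 1

Answer: 1 0 0 0 1
1 1 0 0 1
0 1 1 1 0
0 1 0 1 1
0 0 1 1 1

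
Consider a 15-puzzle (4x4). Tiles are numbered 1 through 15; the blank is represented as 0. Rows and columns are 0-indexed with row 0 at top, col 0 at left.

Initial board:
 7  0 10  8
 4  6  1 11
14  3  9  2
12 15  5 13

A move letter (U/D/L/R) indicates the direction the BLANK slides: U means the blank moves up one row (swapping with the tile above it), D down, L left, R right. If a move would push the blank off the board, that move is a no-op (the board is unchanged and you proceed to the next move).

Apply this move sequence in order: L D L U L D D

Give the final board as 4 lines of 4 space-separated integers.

After move 1 (L):
 0  7 10  8
 4  6  1 11
14  3  9  2
12 15  5 13

After move 2 (D):
 4  7 10  8
 0  6  1 11
14  3  9  2
12 15  5 13

After move 3 (L):
 4  7 10  8
 0  6  1 11
14  3  9  2
12 15  5 13

After move 4 (U):
 0  7 10  8
 4  6  1 11
14  3  9  2
12 15  5 13

After move 5 (L):
 0  7 10  8
 4  6  1 11
14  3  9  2
12 15  5 13

After move 6 (D):
 4  7 10  8
 0  6  1 11
14  3  9  2
12 15  5 13

After move 7 (D):
 4  7 10  8
14  6  1 11
 0  3  9  2
12 15  5 13

Answer:  4  7 10  8
14  6  1 11
 0  3  9  2
12 15  5 13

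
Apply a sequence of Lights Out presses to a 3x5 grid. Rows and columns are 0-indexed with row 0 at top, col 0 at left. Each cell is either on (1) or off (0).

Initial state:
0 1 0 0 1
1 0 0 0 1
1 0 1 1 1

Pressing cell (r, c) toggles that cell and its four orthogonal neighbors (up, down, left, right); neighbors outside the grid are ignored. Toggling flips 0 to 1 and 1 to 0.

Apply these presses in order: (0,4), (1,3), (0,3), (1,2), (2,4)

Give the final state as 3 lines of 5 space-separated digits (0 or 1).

After press 1 at (0,4):
0 1 0 1 0
1 0 0 0 0
1 0 1 1 1

After press 2 at (1,3):
0 1 0 0 0
1 0 1 1 1
1 0 1 0 1

After press 3 at (0,3):
0 1 1 1 1
1 0 1 0 1
1 0 1 0 1

After press 4 at (1,2):
0 1 0 1 1
1 1 0 1 1
1 0 0 0 1

After press 5 at (2,4):
0 1 0 1 1
1 1 0 1 0
1 0 0 1 0

Answer: 0 1 0 1 1
1 1 0 1 0
1 0 0 1 0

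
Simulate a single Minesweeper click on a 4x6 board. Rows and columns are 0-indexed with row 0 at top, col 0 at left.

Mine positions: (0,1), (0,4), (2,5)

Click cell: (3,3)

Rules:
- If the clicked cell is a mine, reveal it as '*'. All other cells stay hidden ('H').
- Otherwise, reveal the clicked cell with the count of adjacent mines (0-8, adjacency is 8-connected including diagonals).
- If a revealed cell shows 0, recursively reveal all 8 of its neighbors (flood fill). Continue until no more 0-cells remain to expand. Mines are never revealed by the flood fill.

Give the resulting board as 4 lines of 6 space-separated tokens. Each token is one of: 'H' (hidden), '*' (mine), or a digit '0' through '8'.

H H H H H H
1 1 1 1 2 H
0 0 0 0 1 H
0 0 0 0 1 H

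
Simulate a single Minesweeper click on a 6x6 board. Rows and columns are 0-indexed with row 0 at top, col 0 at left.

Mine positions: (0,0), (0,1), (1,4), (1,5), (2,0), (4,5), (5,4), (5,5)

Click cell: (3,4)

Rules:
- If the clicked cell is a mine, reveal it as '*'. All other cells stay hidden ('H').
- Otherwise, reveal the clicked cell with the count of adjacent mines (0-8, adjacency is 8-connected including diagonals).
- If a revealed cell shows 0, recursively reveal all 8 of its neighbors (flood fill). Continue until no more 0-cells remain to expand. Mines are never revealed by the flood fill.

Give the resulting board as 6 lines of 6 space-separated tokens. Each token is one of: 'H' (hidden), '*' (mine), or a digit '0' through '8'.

H H H H H H
H H H H H H
H H H H H H
H H H H 1 H
H H H H H H
H H H H H H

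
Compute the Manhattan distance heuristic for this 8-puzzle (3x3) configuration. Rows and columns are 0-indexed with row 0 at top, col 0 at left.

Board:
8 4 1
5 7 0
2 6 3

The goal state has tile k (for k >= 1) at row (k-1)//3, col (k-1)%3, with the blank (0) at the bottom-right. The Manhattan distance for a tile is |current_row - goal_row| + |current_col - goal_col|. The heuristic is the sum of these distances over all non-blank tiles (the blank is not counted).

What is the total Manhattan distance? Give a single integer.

Answer: 17

Derivation:
Tile 8: (0,0)->(2,1) = 3
Tile 4: (0,1)->(1,0) = 2
Tile 1: (0,2)->(0,0) = 2
Tile 5: (1,0)->(1,1) = 1
Tile 7: (1,1)->(2,0) = 2
Tile 2: (2,0)->(0,1) = 3
Tile 6: (2,1)->(1,2) = 2
Tile 3: (2,2)->(0,2) = 2
Sum: 3 + 2 + 2 + 1 + 2 + 3 + 2 + 2 = 17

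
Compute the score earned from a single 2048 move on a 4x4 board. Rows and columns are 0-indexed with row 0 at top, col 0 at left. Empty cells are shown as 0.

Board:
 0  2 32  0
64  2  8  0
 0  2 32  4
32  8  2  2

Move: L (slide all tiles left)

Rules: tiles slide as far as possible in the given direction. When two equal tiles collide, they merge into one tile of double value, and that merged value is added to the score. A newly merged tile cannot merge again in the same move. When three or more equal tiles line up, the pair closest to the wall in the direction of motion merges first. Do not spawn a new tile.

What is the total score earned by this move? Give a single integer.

Answer: 4

Derivation:
Slide left:
row 0: [0, 2, 32, 0] -> [2, 32, 0, 0]  score +0 (running 0)
row 1: [64, 2, 8, 0] -> [64, 2, 8, 0]  score +0 (running 0)
row 2: [0, 2, 32, 4] -> [2, 32, 4, 0]  score +0 (running 0)
row 3: [32, 8, 2, 2] -> [32, 8, 4, 0]  score +4 (running 4)
Board after move:
 2 32  0  0
64  2  8  0
 2 32  4  0
32  8  4  0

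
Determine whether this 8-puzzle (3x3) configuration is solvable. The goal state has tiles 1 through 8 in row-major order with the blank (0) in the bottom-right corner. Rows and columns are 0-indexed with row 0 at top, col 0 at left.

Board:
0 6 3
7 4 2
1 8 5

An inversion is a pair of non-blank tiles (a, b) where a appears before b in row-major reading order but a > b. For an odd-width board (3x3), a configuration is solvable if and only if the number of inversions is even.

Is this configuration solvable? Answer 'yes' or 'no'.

Inversions (pairs i<j in row-major order where tile[i] > tile[j] > 0): 15
15 is odd, so the puzzle is not solvable.

Answer: no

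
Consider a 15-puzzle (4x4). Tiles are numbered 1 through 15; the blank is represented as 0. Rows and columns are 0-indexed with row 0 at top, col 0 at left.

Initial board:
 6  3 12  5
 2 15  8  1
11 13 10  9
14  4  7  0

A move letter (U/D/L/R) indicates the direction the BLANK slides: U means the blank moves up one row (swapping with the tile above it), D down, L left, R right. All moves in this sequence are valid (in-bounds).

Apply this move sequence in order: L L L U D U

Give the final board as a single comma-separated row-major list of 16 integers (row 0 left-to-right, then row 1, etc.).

Answer: 6, 3, 12, 5, 2, 15, 8, 1, 0, 13, 10, 9, 11, 14, 4, 7

Derivation:
After move 1 (L):
 6  3 12  5
 2 15  8  1
11 13 10  9
14  4  0  7

After move 2 (L):
 6  3 12  5
 2 15  8  1
11 13 10  9
14  0  4  7

After move 3 (L):
 6  3 12  5
 2 15  8  1
11 13 10  9
 0 14  4  7

After move 4 (U):
 6  3 12  5
 2 15  8  1
 0 13 10  9
11 14  4  7

After move 5 (D):
 6  3 12  5
 2 15  8  1
11 13 10  9
 0 14  4  7

After move 6 (U):
 6  3 12  5
 2 15  8  1
 0 13 10  9
11 14  4  7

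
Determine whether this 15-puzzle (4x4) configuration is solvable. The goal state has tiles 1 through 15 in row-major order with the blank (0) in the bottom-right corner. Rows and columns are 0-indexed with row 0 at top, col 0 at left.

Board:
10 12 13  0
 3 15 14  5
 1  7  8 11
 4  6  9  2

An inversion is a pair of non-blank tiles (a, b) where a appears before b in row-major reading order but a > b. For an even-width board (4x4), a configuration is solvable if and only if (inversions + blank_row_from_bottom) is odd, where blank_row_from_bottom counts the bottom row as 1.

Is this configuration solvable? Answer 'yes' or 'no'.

Inversions: 66
Blank is in row 0 (0-indexed from top), which is row 4 counting from the bottom (bottom = 1).
66 + 4 = 70, which is even, so the puzzle is not solvable.

Answer: no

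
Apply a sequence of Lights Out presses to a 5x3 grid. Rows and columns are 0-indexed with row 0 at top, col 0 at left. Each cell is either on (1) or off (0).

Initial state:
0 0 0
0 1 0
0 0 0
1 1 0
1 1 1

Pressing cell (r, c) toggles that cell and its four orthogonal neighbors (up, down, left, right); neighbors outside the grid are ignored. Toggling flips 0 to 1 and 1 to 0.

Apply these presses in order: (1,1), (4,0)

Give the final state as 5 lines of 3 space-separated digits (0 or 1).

After press 1 at (1,1):
0 1 0
1 0 1
0 1 0
1 1 0
1 1 1

After press 2 at (4,0):
0 1 0
1 0 1
0 1 0
0 1 0
0 0 1

Answer: 0 1 0
1 0 1
0 1 0
0 1 0
0 0 1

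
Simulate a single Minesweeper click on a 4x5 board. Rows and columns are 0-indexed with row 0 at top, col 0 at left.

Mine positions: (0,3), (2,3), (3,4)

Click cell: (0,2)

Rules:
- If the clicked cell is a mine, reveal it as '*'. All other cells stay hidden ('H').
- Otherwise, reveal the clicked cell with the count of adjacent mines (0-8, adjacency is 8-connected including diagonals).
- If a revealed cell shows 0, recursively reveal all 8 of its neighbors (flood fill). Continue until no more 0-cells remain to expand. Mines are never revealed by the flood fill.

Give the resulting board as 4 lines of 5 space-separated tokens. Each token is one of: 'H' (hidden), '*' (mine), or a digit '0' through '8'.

H H 1 H H
H H H H H
H H H H H
H H H H H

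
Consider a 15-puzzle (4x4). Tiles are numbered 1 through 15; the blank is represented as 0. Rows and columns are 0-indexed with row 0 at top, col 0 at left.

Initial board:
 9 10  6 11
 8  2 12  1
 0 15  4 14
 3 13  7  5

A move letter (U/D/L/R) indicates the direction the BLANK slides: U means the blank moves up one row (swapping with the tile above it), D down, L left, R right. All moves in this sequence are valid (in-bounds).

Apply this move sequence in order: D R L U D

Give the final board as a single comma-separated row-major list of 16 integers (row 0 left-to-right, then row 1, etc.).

After move 1 (D):
 9 10  6 11
 8  2 12  1
 3 15  4 14
 0 13  7  5

After move 2 (R):
 9 10  6 11
 8  2 12  1
 3 15  4 14
13  0  7  5

After move 3 (L):
 9 10  6 11
 8  2 12  1
 3 15  4 14
 0 13  7  5

After move 4 (U):
 9 10  6 11
 8  2 12  1
 0 15  4 14
 3 13  7  5

After move 5 (D):
 9 10  6 11
 8  2 12  1
 3 15  4 14
 0 13  7  5

Answer: 9, 10, 6, 11, 8, 2, 12, 1, 3, 15, 4, 14, 0, 13, 7, 5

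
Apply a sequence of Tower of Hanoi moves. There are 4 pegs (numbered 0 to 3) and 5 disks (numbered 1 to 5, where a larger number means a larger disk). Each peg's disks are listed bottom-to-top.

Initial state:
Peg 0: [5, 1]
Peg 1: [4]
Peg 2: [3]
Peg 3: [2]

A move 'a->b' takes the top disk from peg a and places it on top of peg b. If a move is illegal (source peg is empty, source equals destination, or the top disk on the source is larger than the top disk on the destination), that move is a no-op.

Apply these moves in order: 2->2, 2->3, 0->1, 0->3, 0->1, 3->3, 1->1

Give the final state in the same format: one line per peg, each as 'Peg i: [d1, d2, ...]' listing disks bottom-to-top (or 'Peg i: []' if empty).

After move 1 (2->2):
Peg 0: [5, 1]
Peg 1: [4]
Peg 2: [3]
Peg 3: [2]

After move 2 (2->3):
Peg 0: [5, 1]
Peg 1: [4]
Peg 2: [3]
Peg 3: [2]

After move 3 (0->1):
Peg 0: [5]
Peg 1: [4, 1]
Peg 2: [3]
Peg 3: [2]

After move 4 (0->3):
Peg 0: [5]
Peg 1: [4, 1]
Peg 2: [3]
Peg 3: [2]

After move 5 (0->1):
Peg 0: [5]
Peg 1: [4, 1]
Peg 2: [3]
Peg 3: [2]

After move 6 (3->3):
Peg 0: [5]
Peg 1: [4, 1]
Peg 2: [3]
Peg 3: [2]

After move 7 (1->1):
Peg 0: [5]
Peg 1: [4, 1]
Peg 2: [3]
Peg 3: [2]

Answer: Peg 0: [5]
Peg 1: [4, 1]
Peg 2: [3]
Peg 3: [2]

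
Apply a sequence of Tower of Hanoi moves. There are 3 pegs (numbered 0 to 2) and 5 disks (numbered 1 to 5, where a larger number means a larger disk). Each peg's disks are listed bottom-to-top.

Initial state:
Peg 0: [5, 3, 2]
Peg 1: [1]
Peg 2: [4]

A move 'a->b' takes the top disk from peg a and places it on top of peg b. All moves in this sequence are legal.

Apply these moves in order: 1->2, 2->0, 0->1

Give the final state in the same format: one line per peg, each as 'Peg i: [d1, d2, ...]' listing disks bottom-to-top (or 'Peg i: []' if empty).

After move 1 (1->2):
Peg 0: [5, 3, 2]
Peg 1: []
Peg 2: [4, 1]

After move 2 (2->0):
Peg 0: [5, 3, 2, 1]
Peg 1: []
Peg 2: [4]

After move 3 (0->1):
Peg 0: [5, 3, 2]
Peg 1: [1]
Peg 2: [4]

Answer: Peg 0: [5, 3, 2]
Peg 1: [1]
Peg 2: [4]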